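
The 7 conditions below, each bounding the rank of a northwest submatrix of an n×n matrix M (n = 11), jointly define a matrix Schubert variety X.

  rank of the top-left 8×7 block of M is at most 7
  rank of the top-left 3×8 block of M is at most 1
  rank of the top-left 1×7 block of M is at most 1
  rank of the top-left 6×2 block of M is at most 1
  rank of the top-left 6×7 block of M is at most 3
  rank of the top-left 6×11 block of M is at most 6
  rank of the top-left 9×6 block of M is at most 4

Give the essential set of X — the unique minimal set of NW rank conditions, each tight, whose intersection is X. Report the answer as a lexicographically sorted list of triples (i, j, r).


Propagating the 7 rank bounds to every northwest block:

  i=1: 1 | 1 | 1 | 1 | 1 | 1 | 1 | 1 | 1 | 1 | 1
  i=2: 1 | 1 | 1 | 1 | 1 | 1 | 1 | 1 | 2 | 2 | 2
  i=3: 1 | 1 | 1 | 1 | 1 | 1 | 1 | 1 | 2 | 3 | 3
  i=4: 1 | 1 | 2 | 2 | 2 | 2 | 2 | 2 | 3 | 4 | 4
  i=5: 1 | 1 | 2 | 3 | 3 | 3 | 3 | 3 | 4 | 5 | 5
  i=6: 1 | 1 | 2 | 3 | 3 | 3 | 3 | 4 | 5 | 6 | 6
  i=7: 1 | 2 | 3 | 4 | 4 | 4 | 4 | 5 | 6 | 7 | 7
  i=8: 1 | 2 | 3 | 4 | 4 | 4 | 5 | 6 | 7 | 8 | 8
  i=9: 1 | 2 | 3 | 4 | 4 | 4 | 5 | 6 | 7 | 8 | 9
  i=10: 1 | 2 | 3 | 4 | 5 | 5 | 6 | 7 | 8 | 9 | 10
  i=11: 1 | 2 | 3 | 4 | 5 | 6 | 7 | 8 | 9 | 10 | 11

second differences of R give the permutation w = (1, 9, 10, 3, 4, 8, 2, 7, 11, 5, 6).

Fulton essential set (4 of the 24 Rothe cells):

[(3, 8, 1), (6, 2, 1), (6, 7, 3), (9, 6, 4)]


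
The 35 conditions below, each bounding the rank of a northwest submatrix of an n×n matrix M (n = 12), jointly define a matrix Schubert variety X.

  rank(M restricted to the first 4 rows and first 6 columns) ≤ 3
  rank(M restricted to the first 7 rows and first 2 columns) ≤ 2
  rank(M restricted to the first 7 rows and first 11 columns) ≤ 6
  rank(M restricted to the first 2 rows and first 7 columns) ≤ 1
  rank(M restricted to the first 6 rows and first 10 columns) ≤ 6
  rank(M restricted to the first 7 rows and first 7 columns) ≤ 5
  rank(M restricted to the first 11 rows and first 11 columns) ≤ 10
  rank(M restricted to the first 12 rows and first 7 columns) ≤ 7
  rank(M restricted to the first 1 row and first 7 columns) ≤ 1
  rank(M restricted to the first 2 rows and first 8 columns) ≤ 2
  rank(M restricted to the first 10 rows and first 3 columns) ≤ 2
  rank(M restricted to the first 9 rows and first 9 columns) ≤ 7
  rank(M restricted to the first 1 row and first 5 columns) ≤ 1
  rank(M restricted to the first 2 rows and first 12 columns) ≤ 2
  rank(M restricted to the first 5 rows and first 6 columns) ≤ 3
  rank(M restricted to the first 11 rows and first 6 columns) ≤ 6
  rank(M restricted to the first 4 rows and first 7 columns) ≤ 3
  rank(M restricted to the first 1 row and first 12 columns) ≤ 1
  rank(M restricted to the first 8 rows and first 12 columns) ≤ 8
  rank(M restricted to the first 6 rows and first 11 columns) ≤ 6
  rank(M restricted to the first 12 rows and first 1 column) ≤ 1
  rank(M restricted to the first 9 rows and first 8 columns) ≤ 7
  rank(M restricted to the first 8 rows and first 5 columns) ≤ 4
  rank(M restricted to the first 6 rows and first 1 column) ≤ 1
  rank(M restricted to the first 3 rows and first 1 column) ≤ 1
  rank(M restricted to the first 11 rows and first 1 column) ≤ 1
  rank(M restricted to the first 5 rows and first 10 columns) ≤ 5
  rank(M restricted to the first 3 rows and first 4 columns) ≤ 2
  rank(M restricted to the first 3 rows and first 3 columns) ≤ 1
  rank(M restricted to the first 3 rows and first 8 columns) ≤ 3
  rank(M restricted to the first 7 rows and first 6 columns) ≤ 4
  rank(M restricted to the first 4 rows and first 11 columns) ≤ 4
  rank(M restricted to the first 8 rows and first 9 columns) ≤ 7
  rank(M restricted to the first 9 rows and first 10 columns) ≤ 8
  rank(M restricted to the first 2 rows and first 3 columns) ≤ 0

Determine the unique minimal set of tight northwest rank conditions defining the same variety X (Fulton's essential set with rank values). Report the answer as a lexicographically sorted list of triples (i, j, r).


Reconstructing r_w from the 35 given conditions:

  R[1]: 0 | 0 | 0 | 1 | 1 | 1 | 1 | 1 | 1 | 1 | 1 | 1
  R[2]: 0 | 0 | 0 | 1 | 1 | 1 | 1 | 2 | 2 | 2 | 2 | 2
  R[3]: 1 | 1 | 1 | 2 | 2 | 2 | 2 | 3 | 3 | 3 | 3 | 3
  R[4]: 1 | 2 | 2 | 3 | 3 | 3 | 3 | 4 | 4 | 4 | 4 | 4
  R[5]: 1 | 2 | 2 | 3 | 3 | 3 | 4 | 5 | 5 | 5 | 5 | 5
  R[6]: 1 | 2 | 2 | 3 | 4 | 4 | 5 | 6 | 6 | 6 | 6 | 6
  R[7]: 1 | 2 | 2 | 3 | 4 | 4 | 5 | 6 | 6 | 6 | 6 | 7
  R[8]: 1 | 2 | 2 | 3 | 4 | 5 | 6 | 7 | 7 | 7 | 7 | 8
  R[9]: 1 | 2 | 2 | 3 | 4 | 5 | 6 | 7 | 7 | 8 | 8 | 9
  R[10]: 1 | 2 | 2 | 3 | 4 | 5 | 6 | 7 | 8 | 9 | 9 | 10
  R[11]: 1 | 2 | 3 | 4 | 5 | 6 | 7 | 8 | 9 | 10 | 10 | 11
  R[12]: 1 | 2 | 3 | 4 | 5 | 6 | 7 | 8 | 9 | 10 | 11 | 12

reading off 1-entries of Δ²R: w = (4, 8, 1, 2, 7, 5, 12, 6, 10, 9, 3, 11).

Fulton essential set (7 of the 22 Rothe cells):

[(2, 3, 0), (2, 7, 1), (5, 6, 3), (7, 6, 4), (7, 11, 6), (9, 9, 7), (10, 3, 2)]


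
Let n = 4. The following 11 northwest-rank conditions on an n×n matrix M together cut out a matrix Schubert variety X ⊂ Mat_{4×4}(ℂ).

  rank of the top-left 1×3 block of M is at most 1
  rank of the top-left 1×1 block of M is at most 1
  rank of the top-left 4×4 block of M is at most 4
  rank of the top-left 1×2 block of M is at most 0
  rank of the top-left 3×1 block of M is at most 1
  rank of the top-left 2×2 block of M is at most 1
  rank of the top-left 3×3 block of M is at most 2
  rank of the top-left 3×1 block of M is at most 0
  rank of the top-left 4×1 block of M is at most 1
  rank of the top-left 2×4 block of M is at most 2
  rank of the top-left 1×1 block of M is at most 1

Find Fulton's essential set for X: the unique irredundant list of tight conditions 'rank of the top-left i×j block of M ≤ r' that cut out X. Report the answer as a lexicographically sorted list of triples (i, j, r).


Computing R[i][j] = min implied NW-rank bound (n=4, 11 conditions):

  0, 0, 1, 1
  0, 1, 2, 2
  0, 1, 2, 3
  1, 2, 3, 4

reading off 1-entries of Δ²R: w = (3, 2, 4, 1).

Fulton essential set (2 of the 4 Rothe cells):

[(1, 2, 0), (3, 1, 0)]


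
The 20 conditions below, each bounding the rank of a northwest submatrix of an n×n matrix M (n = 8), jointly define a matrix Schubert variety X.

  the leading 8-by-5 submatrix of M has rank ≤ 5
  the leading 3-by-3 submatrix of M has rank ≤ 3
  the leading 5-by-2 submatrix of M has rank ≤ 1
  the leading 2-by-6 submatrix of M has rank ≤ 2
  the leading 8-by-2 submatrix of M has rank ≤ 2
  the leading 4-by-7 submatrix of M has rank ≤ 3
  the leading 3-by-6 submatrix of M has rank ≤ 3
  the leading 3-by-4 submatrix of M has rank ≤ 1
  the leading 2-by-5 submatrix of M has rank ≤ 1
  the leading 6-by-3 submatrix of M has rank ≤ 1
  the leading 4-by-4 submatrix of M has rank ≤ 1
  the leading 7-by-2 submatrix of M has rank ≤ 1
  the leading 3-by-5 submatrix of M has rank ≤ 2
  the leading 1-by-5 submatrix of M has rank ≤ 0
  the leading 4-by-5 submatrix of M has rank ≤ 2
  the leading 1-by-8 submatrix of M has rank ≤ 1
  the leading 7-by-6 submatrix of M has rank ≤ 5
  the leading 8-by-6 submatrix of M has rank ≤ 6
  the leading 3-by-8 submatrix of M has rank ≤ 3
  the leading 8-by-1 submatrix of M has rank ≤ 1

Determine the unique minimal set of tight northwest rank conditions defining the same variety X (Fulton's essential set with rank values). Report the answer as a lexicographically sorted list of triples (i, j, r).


Rank table r_w(8×8) implied by the 20 constraints:

  R[1]: 0  0  0  0  0  1  1  1
  R[2]: 1  1  1  1  1  2  2  2
  R[3]: 1  1  1  1  2  3  3  3
  R[4]: 1  1  1  1  2  3  3  4
  R[5]: 1  1  1  2  3  4  4  5
  R[6]: 1  1  1  2  3  4  5  6
  R[7]: 1  1  2  3  4  5  6  7
  R[8]: 1  2  3  4  5  6  7  8

the unique w with this rank table is (6, 1, 5, 8, 4, 7, 3, 2).

|D(w)|=17, |Ess(w)|=5:

[(1, 5, 0), (4, 4, 1), (4, 7, 3), (6, 3, 1), (7, 2, 1)]


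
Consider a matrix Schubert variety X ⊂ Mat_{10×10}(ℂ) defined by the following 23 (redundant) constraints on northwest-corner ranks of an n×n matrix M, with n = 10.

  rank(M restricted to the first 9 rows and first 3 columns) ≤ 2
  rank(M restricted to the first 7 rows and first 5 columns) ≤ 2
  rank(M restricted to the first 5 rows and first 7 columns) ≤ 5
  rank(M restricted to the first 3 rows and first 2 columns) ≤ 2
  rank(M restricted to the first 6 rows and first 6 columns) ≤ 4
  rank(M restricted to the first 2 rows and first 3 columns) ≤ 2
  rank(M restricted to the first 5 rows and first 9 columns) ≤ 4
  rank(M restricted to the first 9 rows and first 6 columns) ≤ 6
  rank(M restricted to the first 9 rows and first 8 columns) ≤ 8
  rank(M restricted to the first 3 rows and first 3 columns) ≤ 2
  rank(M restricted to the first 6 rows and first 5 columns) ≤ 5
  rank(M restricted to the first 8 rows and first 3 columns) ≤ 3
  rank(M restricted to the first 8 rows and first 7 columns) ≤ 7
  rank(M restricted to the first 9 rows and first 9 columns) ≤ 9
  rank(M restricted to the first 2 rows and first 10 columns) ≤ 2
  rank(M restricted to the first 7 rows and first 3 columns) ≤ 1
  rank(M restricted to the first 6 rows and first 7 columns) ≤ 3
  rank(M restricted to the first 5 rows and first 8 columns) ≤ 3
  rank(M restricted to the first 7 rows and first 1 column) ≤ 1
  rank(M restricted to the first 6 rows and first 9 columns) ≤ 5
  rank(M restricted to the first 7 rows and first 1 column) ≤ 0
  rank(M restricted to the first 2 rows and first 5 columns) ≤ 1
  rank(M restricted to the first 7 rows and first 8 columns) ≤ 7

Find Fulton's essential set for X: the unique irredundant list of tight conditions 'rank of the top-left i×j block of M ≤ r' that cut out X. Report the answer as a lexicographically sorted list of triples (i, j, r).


Computing R[i][j] = min implied NW-rank bound (n=10, 23 conditions):

  row 1: 0  1  1  1  1  1  1  1  1  1
  row 2: 0  1  1  1  1  2  2  2  2  2
  row 3: 0  1  1  2  2  3  3  3  3  3
  row 4: 0  1  1  2  2  3  3  3  4  4
  row 5: 0  1  1  2  2  3  3  3  4  5
  row 6: 0  1  1  2  2  3  3  4  5  6
  row 7: 0  1  1  2  2  3  4  5  6  7
  row 8: 1  2  2  3  3  4  5  6  7  8
  row 9: 1  2  2  3  4  5  6  7  8  9
  row 10: 1  2  3  4  5  6  7  8  9  10

reading off 1-entries of Δ²R: w = (2, 6, 4, 9, 10, 8, 7, 1, 5, 3).

ℓ(w)=25; the 7 essential cells (i,j,r):

[(2, 5, 1), (5, 8, 3), (6, 7, 3), (7, 1, 0), (7, 3, 1), (7, 5, 2), (9, 3, 2)]


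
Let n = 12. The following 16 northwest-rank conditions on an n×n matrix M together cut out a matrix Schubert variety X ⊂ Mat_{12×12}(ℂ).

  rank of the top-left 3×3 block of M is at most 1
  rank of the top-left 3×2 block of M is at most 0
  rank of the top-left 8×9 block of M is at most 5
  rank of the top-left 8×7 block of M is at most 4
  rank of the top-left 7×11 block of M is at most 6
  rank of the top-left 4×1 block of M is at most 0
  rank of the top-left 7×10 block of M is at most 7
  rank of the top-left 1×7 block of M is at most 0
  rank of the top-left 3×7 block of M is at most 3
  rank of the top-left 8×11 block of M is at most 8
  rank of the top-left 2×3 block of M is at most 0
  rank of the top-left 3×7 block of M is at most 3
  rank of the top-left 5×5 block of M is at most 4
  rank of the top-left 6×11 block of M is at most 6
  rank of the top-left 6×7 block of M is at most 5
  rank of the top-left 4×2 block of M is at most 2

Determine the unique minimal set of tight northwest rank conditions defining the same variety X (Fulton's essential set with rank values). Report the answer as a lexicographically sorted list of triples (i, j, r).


Computing R[i][j] = min implied NW-rank bound (n=12, 16 conditions):

  i=1: 0  0  0  0  0  0  0  1  1  1  1  1
  i=2: 0  0  0  1  1  1  1  2  2  2  2  2
  i=3: 0  0  1  2  2  2  2  3  3  3  3  3
  i=4: 0  1  2  3  3  3  3  4  4  4  4  4
  i=5: 1  2  3  4  4  4  4  5  5  5  5  5
  i=6: 1  2  3  4  4  4  4  5  5  6  6  6
  i=7: 1  2  3  4  4  4  4  5  5  6  6  7
  i=8: 1  2  3  4  4  4  4  5  5  6  7  8
  i=9: 1  2  3  4  5  5  5  6  6  7  8  9
  i=10: 1  2  3  4  5  6  6  7  7  8  9  10
  i=11: 1  2  3  4  5  6  7  8  8  9  10  11
  i=12: 1  2  3  4  5  6  7  8  9  10  11  12

reading off 1-entries of Δ²R: w = (8, 4, 3, 2, 1, 10, 12, 11, 5, 6, 7, 9).

7 SE-corners of the 26-cell Rothe diagram give Ess(w):

[(1, 7, 0), (2, 3, 0), (3, 2, 0), (4, 1, 0), (7, 11, 6), (8, 7, 4), (8, 9, 5)]


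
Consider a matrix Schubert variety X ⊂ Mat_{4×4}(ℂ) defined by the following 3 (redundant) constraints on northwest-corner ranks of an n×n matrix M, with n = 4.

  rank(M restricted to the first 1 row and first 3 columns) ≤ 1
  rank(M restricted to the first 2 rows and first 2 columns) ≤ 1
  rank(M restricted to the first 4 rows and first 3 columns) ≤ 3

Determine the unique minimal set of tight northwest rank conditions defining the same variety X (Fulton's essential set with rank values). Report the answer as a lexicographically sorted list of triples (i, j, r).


Rank table r_w(4×4) implied by the 3 constraints:

  R[1]: 1 | 1 | 1 | 1
  R[2]: 1 | 1 | 2 | 2
  R[3]: 1 | 2 | 3 | 3
  R[4]: 1 | 2 | 3 | 4

the unique w with this rank table is (1, 3, 2, 4).

Fulton essential set (the sole Rothe cell):

[(2, 2, 1)]


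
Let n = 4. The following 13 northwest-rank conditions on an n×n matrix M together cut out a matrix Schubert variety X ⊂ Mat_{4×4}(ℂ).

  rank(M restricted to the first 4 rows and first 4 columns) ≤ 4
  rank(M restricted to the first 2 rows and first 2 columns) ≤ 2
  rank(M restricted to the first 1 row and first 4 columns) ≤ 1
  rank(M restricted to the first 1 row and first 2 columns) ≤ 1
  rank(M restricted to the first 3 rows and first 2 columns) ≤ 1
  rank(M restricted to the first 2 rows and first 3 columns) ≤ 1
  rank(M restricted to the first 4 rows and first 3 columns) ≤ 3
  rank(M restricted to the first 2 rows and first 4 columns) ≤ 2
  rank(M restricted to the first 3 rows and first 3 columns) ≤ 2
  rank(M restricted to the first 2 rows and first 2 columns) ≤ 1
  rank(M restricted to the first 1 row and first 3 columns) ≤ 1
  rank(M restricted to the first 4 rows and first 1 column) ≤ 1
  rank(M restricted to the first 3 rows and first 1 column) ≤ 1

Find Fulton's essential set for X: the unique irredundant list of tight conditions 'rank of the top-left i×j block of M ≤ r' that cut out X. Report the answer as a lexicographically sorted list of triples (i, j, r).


Recovering R(i,j) via the rank-extension bound from the 13 conditions:

  1, 1, 1, 1
  1, 1, 1, 2
  1, 1, 2, 3
  1, 2, 3, 4

reading off 1-entries of Δ²R: w = (1, 4, 3, 2).

ℓ(w)=3; the 2 essential cells (i,j,r):

[(2, 3, 1), (3, 2, 1)]


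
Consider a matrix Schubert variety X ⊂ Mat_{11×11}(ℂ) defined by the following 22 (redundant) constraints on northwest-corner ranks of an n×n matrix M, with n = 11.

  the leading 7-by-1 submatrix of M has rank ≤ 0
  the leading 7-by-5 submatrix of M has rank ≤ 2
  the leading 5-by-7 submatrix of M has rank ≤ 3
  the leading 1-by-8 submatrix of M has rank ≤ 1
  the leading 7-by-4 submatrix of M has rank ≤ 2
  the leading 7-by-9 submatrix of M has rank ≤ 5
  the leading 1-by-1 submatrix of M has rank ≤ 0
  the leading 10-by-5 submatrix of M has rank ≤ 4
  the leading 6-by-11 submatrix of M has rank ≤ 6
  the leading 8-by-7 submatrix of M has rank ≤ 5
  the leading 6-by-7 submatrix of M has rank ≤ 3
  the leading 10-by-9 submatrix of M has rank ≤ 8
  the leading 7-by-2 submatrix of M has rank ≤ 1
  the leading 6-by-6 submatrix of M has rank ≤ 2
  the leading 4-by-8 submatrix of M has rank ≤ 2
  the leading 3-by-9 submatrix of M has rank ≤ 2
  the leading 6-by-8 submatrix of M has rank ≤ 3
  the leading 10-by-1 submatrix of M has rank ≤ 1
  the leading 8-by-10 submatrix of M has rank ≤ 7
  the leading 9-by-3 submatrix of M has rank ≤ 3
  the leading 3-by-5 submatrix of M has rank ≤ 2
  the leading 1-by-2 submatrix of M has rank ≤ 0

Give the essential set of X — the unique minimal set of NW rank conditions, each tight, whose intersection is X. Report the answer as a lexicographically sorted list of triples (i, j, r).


Computing R[i][j] = min implied NW-rank bound (n=11, 22 conditions):

  0 | 0 | 1 | 1 | 1 | 1 | 1 | 1 | 1 | 1 | 1
  0 | 1 | 2 | 2 | 2 | 2 | 2 | 2 | 2 | 2 | 2
  0 | 1 | 2 | 2 | 2 | 2 | 2 | 2 | 2 | 3 | 3
  0 | 1 | 2 | 2 | 2 | 2 | 2 | 2 | 3 | 4 | 4
  0 | 1 | 2 | 2 | 2 | 2 | 3 | 3 | 4 | 5 | 5
  0 | 1 | 2 | 2 | 2 | 2 | 3 | 3 | 4 | 5 | 6
  0 | 1 | 2 | 2 | 2 | 3 | 4 | 4 | 5 | 6 | 7
  1 | 2 | 3 | 3 | 3 | 4 | 5 | 5 | 6 | 7 | 8
  1 | 2 | 3 | 4 | 4 | 5 | 6 | 6 | 7 | 8 | 9
  1 | 2 | 3 | 4 | 4 | 5 | 6 | 7 | 8 | 9 | 10
  1 | 2 | 3 | 4 | 5 | 6 | 7 | 8 | 9 | 10 | 11

giving w = (3, 2, 10, 9, 7, 11, 6, 1, 4, 8, 5) via Δ²R.

|D(w)|=29, |Ess(w)|=8:

[(1, 2, 0), (3, 9, 2), (4, 8, 2), (6, 6, 2), (6, 8, 3), (7, 1, 0), (7, 5, 2), (10, 5, 4)]


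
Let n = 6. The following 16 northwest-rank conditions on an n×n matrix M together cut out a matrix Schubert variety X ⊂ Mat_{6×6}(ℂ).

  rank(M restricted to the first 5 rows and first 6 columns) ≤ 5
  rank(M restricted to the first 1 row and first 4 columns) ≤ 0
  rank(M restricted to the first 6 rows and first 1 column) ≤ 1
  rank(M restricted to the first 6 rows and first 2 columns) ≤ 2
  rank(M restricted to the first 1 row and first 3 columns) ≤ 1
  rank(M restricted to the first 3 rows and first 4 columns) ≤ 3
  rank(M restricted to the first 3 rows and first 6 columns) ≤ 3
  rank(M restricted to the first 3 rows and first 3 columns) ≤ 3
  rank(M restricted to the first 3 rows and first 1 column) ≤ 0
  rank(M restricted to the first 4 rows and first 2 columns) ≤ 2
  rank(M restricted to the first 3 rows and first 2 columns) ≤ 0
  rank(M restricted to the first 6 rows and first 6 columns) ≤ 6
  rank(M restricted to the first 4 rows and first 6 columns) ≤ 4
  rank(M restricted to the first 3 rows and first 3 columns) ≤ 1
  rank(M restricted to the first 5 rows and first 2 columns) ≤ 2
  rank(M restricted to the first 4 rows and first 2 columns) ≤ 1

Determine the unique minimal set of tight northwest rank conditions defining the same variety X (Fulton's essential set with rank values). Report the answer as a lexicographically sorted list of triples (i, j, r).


Rank table r_w(6×6) implied by the 16 constraints:

  row 1: 0 | 0 | 0 | 0 | 1 | 1
  row 2: 0 | 0 | 1 | 1 | 2 | 2
  row 3: 0 | 0 | 1 | 2 | 3 | 3
  row 4: 1 | 1 | 2 | 3 | 4 | 4
  row 5: 1 | 2 | 3 | 4 | 5 | 5
  row 6: 1 | 2 | 3 | 4 | 5 | 6

so w = (5, 3, 4, 1, 2, 6).

Rothe diagram D(w) (8 cells), 2 SE-corners (essential conditions):

[(1, 4, 0), (3, 2, 0)]


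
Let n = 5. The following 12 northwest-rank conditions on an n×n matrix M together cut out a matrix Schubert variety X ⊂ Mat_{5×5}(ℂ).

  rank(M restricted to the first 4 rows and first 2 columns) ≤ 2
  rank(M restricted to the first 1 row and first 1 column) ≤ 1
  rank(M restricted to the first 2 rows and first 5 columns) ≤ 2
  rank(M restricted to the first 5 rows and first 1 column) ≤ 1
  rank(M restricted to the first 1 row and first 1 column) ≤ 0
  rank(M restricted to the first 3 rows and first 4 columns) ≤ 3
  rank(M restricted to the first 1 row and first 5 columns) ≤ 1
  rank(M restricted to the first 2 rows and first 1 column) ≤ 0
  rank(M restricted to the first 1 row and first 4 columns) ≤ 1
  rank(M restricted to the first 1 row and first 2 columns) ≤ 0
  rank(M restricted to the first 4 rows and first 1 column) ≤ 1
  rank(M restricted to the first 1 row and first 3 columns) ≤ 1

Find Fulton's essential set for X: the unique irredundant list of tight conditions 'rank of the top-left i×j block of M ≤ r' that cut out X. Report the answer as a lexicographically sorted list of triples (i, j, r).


Rank table r_w(5×5) implied by the 12 constraints:

  row 1: 0  0  1  1  1
  row 2: 0  1  2  2  2
  row 3: 1  2  3  3  3
  row 4: 1  2  3  4  4
  row 5: 1  2  3  4  5

so w = (3, 2, 1, 4, 5).

2 SE-corners of the 3-cell Rothe diagram give Ess(w):

[(1, 2, 0), (2, 1, 0)]


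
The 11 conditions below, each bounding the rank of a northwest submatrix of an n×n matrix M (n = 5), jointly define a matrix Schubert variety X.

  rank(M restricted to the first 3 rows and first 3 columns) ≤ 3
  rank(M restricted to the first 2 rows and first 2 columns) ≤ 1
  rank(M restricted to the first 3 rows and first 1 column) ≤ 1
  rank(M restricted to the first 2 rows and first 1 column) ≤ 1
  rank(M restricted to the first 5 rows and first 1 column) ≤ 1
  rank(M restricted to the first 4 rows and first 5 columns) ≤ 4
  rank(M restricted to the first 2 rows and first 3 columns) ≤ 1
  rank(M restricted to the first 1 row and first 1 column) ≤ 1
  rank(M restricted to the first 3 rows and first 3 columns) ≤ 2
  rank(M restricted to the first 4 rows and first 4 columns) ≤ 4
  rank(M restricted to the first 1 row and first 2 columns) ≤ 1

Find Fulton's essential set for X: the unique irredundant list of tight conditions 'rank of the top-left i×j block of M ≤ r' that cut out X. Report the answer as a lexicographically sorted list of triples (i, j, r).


Rank table r_w(5×5) implied by the 11 constraints:

  i=1: 1 1 1 1 1
  i=2: 1 1 1 2 2
  i=3: 1 2 2 3 3
  i=4: 1 2 3 4 4
  i=5: 1 2 3 4 5

reading off 1-entries of Δ²R: w = (1, 4, 2, 3, 5).

1 SE-corner of the 2-cell Rothe diagram gives Ess(w):

[(2, 3, 1)]


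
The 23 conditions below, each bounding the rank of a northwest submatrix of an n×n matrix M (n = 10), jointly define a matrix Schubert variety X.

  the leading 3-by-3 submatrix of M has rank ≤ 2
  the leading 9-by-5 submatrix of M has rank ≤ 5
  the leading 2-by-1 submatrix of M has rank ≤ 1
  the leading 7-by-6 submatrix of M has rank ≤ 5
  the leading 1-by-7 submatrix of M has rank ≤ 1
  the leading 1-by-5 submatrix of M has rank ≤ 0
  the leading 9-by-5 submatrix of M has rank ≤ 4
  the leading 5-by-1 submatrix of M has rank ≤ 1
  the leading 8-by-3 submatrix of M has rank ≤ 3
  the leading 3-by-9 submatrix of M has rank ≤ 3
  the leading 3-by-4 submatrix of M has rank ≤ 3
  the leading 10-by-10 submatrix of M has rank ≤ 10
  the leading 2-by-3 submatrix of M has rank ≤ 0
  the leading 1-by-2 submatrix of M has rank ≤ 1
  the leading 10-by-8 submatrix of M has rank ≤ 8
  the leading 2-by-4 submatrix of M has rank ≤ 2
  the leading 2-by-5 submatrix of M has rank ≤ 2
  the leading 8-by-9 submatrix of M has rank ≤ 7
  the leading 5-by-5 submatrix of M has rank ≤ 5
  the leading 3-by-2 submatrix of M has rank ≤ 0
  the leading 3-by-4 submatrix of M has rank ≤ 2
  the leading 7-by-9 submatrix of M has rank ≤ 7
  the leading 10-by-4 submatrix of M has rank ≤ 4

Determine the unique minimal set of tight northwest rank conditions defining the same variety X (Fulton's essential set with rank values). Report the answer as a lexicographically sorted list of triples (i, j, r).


Computing R[i][j] = min implied NW-rank bound (n=10, 23 conditions):

  0, 0, 0, 0, 0, 1, 1, 1, 1, 1
  0, 0, 0, 1, 1, 2, 2, 2, 2, 2
  0, 0, 1, 2, 2, 3, 3, 3, 3, 3
  1, 1, 2, 3, 3, 4, 4, 4, 4, 4
  1, 2, 3, 4, 4, 5, 5, 5, 5, 5
  1, 2, 3, 4, 4, 5, 6, 6, 6, 6
  1, 2, 3, 4, 4, 5, 6, 7, 7, 7
  1, 2, 3, 4, 4, 5, 6, 7, 7, 8
  1, 2, 3, 4, 4, 5, 6, 7, 8, 9
  1, 2, 3, 4, 5, 6, 7, 8, 9, 10

giving w = (6, 4, 3, 1, 2, 7, 8, 10, 9, 5) via Δ²R.

5 SE-corners of the 15-cell Rothe diagram give Ess(w):

[(1, 5, 0), (2, 3, 0), (3, 2, 0), (8, 9, 7), (9, 5, 4)]


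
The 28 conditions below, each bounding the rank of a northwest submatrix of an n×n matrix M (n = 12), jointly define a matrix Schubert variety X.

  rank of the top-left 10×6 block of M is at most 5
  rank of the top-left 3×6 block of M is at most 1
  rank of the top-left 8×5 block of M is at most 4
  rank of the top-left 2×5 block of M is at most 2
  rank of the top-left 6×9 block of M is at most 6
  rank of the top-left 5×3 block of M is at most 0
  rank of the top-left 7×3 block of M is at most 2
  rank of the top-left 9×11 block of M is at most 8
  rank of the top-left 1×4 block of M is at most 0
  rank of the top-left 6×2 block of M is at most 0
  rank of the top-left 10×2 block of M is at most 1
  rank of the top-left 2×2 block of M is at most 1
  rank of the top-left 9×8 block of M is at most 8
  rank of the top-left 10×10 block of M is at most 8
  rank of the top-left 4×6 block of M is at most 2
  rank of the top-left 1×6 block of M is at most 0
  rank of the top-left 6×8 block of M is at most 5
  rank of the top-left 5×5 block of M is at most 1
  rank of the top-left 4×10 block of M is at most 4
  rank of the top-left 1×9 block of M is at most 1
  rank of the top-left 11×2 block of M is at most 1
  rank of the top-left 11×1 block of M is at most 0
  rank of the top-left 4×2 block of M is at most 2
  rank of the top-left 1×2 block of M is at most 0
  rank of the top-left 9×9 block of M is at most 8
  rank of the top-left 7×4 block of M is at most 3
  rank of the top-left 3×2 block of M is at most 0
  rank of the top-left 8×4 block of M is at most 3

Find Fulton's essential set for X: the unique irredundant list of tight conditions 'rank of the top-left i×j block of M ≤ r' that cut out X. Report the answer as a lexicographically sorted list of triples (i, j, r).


Recovering R(i,j) via the rank-extension bound from the 28 conditions:

  i=1: 0 0 0 0 0 0 1 1 1 1 1 1
  i=2: 0 0 0 1 1 1 2 2 2 2 2 2
  i=3: 0 0 0 1 1 1 2 3 3 3 3 3
  i=4: 0 0 0 1 1 2 3 4 4 4 4 4
  i=5: 0 0 0 1 1 2 3 4 5 5 5 5
  i=6: 0 0 1 2 2 3 4 5 6 6 6 6
  i=7: 0 1 2 3 3 4 5 6 7 7 7 7
  i=8: 0 1 2 3 4 5 6 7 8 8 8 8
  i=9: 0 1 2 3 4 5 6 7 8 8 8 9
  i=10: 0 1 2 3 4 5 6 7 8 8 9 10
  i=11: 0 1 2 3 4 5 6 7 8 9 10 11
  i=12: 1 2 3 4 5 6 7 8 9 10 11 12

so w = (7, 4, 8, 6, 9, 3, 2, 5, 12, 11, 10, 1).

ℓ(w)=32; the 8 essential cells (i,j,r):

[(1, 6, 0), (3, 6, 1), (5, 3, 0), (5, 5, 1), (6, 2, 0), (9, 11, 8), (10, 10, 8), (11, 1, 0)]


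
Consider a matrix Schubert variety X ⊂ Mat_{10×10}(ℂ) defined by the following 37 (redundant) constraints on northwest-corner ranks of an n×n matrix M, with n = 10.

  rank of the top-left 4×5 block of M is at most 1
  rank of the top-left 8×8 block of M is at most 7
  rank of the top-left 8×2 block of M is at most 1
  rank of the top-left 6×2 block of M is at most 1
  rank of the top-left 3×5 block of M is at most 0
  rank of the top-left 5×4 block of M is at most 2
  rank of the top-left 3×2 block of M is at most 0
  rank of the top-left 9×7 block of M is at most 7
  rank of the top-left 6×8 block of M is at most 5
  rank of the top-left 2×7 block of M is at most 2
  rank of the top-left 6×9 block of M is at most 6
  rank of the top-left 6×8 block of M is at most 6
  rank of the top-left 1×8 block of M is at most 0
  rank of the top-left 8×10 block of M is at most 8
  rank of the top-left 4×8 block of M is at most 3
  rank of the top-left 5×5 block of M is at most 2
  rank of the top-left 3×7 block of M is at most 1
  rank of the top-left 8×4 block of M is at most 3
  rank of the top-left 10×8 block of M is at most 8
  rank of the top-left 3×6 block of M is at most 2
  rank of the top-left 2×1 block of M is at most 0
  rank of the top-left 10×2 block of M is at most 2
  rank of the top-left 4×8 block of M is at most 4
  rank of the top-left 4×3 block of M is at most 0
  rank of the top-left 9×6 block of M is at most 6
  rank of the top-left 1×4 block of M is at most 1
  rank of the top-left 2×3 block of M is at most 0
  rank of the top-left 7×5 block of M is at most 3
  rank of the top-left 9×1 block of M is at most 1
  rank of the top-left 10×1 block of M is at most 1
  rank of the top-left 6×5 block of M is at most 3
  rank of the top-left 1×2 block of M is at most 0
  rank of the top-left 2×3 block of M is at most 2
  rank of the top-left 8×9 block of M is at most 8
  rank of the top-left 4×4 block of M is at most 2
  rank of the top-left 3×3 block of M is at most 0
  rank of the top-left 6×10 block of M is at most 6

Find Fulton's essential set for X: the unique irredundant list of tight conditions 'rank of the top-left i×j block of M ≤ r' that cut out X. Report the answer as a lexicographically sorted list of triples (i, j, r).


Rank table r_w(10×10) implied by the 37 constraints:

  0  0  0  0  0  0  0  0  1  1
  0  0  0  0  0  1  1  1  2  2
  0  0  0  0  0  1  1  2  3  3
  0  0  0  1  1  2  2  3  4  4
  1  1  1  2  2  3  3  4  5  5
  1  1  2  3  3  4  4  5  6  6
  1  1  2  3  3  4  5  6  7  7
  1  1  2  3  4  5  6  7  8  8
  1  2  3  4  5  6  7  8  9  9
  1  2  3  4  5  6  7  8  9  10

the unique w with this rank table is (9, 6, 8, 4, 1, 3, 7, 5, 2, 10).

D(w) has 26 cells with 6 SE-corners; essential set:

[(1, 8, 0), (3, 5, 0), (3, 7, 1), (4, 3, 0), (7, 5, 3), (8, 2, 1)]


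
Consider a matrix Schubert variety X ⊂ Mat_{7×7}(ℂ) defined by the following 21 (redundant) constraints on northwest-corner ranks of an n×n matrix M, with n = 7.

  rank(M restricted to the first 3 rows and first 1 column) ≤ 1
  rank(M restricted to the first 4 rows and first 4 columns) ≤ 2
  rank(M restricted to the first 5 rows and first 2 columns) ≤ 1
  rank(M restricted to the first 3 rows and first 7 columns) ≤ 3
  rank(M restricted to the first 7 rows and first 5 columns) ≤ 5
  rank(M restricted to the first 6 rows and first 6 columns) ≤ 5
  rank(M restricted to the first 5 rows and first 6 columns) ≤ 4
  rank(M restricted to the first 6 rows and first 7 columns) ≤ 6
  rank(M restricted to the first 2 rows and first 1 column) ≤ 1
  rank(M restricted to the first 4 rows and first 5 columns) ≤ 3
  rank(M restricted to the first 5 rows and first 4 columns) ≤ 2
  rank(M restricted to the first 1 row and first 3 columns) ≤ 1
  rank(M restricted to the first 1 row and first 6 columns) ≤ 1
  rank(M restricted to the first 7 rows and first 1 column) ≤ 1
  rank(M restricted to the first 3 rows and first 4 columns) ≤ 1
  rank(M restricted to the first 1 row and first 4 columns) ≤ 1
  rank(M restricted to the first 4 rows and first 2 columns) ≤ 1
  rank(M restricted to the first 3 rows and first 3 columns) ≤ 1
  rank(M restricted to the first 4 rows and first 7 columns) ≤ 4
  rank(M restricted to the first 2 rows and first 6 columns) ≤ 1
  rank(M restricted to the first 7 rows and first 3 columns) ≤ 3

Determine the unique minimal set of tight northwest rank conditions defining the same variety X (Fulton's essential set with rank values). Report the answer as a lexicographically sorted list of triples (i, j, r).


Computing R[i][j] = min implied NW-rank bound (n=7, 21 conditions):

  1, 1, 1, 1, 1, 1, 1
  1, 1, 1, 1, 1, 1, 2
  1, 1, 1, 1, 2, 2, 3
  1, 1, 2, 2, 3, 3, 4
  1, 1, 2, 2, 3, 4, 5
  1, 2, 3, 3, 4, 5, 6
  1, 2, 3, 4, 5, 6, 7

the unique w with this rank table is (1, 7, 5, 3, 6, 2, 4).

4 SE-corners of the 11-cell Rothe diagram give Ess(w):

[(2, 6, 1), (3, 4, 1), (5, 2, 1), (5, 4, 2)]


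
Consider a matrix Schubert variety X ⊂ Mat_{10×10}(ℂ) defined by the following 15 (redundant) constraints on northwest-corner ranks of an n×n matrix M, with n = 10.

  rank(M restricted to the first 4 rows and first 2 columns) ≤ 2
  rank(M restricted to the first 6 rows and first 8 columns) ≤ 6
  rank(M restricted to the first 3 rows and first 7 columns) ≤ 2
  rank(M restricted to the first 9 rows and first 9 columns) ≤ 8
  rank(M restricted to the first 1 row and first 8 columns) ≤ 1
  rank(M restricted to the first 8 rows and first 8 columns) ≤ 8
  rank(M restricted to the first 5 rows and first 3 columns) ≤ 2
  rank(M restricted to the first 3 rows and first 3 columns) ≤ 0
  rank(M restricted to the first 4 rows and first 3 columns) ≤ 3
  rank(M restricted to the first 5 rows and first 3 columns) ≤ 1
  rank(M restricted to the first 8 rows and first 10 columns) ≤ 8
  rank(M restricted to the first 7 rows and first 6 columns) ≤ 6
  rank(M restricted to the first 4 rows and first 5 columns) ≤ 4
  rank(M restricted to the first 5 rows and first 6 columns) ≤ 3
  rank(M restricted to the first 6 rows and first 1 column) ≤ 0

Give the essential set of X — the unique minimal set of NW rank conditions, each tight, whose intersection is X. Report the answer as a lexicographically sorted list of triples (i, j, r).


The tightest implied rank at each (i,j), from the 15 conditions:

  R[1]: 0, 0, 0, 1, 1, 1, 1, 1, 1, 1
  R[2]: 0, 0, 0, 1, 2, 2, 2, 2, 2, 2
  R[3]: 0, 0, 0, 1, 2, 2, 2, 3, 3, 3
  R[4]: 0, 1, 1, 2, 3, 3, 3, 4, 4, 4
  R[5]: 0, 1, 1, 2, 3, 3, 4, 5, 5, 5
  R[6]: 0, 1, 2, 3, 4, 4, 5, 6, 6, 6
  R[7]: 1, 2, 3, 4, 5, 5, 6, 7, 7, 7
  R[8]: 1, 2, 3, 4, 5, 6, 7, 8, 8, 8
  R[9]: 1, 2, 3, 4, 5, 6, 7, 8, 8, 9
  R[10]: 1, 2, 3, 4, 5, 6, 7, 8, 9, 10

so w = (4, 5, 8, 2, 7, 3, 1, 6, 10, 9).

ℓ(w)=17; the 6 essential cells (i,j,r):

[(3, 3, 0), (3, 7, 2), (5, 3, 1), (5, 6, 3), (6, 1, 0), (9, 9, 8)]


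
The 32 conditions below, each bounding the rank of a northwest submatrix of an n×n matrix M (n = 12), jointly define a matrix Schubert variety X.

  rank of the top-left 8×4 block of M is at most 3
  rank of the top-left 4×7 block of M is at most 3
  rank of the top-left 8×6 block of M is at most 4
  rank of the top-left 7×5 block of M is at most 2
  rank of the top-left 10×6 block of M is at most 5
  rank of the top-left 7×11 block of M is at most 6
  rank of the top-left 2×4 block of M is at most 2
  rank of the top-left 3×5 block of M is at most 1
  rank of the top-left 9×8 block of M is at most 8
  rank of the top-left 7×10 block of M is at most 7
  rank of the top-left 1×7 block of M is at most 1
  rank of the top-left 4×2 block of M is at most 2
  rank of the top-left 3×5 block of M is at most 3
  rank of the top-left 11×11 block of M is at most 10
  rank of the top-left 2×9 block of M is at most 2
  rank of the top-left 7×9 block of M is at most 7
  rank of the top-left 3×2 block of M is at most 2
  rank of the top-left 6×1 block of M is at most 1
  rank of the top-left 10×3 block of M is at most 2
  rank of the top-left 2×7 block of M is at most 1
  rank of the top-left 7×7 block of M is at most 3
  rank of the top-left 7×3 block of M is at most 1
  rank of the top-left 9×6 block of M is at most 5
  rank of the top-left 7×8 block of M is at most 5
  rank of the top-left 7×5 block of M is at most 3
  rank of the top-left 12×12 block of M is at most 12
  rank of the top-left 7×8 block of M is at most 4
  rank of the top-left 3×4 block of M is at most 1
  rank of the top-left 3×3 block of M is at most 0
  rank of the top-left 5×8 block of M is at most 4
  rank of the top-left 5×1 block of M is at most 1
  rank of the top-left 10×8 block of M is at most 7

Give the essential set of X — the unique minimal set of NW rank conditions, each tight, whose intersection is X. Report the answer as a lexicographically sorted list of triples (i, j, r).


Computing R[i][j] = min implied NW-rank bound (n=12, 32 conditions):

  i=1: 0 0 0 1 1 1 1 1 1 1 1 1
  i=2: 0 0 0 1 1 1 1 2 2 2 2 2
  i=3: 0 0 0 1 1 2 2 3 3 3 3 3
  i=4: 1 1 1 2 2 3 3 4 4 4 4 4
  i=5: 1 1 1 2 2 3 3 4 5 5 5 5
  i=6: 1 1 1 2 2 3 3 4 5 6 6 6
  i=7: 1 1 1 2 2 3 3 4 5 6 6 7
  i=8: 1 2 2 3 3 4 4 5 6 7 7 8
  i=9: 1 2 2 3 4 5 5 6 7 8 8 9
  i=10: 1 2 2 3 4 5 6 7 8 9 9 10
  i=11: 1 2 3 4 5 6 7 8 9 10 10 11
  i=12: 1 2 3 4 5 6 7 8 9 10 11 12

reading off 1-entries of Δ²R: w = (4, 8, 6, 1, 9, 10, 12, 2, 5, 7, 3, 11).

8 SE-corners of the 28-cell Rothe diagram give Ess(w):

[(2, 7, 1), (3, 3, 0), (3, 5, 1), (7, 3, 1), (7, 5, 2), (7, 7, 3), (7, 11, 6), (10, 3, 2)]


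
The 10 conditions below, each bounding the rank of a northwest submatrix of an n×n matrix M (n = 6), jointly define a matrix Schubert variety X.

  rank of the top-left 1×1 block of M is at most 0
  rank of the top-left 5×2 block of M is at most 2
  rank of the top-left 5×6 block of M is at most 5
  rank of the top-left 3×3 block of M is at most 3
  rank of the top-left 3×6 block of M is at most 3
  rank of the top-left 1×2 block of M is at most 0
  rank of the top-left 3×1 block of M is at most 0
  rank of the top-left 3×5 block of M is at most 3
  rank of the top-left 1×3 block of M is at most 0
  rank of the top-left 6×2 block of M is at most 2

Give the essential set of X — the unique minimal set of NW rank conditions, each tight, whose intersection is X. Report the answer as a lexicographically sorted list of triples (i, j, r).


Recovering R(i,j) via the rank-extension bound from the 10 conditions:

  row 1: 0  0  0  1  1  1
  row 2: 0  1  1  2  2  2
  row 3: 0  1  2  3  3  3
  row 4: 1  2  3  4  4  4
  row 5: 1  2  3  4  5  5
  row 6: 1  2  3  4  5  6

so w = (4, 2, 3, 1, 5, 6).

2 SE-corners of the 5-cell Rothe diagram give Ess(w):

[(1, 3, 0), (3, 1, 0)]


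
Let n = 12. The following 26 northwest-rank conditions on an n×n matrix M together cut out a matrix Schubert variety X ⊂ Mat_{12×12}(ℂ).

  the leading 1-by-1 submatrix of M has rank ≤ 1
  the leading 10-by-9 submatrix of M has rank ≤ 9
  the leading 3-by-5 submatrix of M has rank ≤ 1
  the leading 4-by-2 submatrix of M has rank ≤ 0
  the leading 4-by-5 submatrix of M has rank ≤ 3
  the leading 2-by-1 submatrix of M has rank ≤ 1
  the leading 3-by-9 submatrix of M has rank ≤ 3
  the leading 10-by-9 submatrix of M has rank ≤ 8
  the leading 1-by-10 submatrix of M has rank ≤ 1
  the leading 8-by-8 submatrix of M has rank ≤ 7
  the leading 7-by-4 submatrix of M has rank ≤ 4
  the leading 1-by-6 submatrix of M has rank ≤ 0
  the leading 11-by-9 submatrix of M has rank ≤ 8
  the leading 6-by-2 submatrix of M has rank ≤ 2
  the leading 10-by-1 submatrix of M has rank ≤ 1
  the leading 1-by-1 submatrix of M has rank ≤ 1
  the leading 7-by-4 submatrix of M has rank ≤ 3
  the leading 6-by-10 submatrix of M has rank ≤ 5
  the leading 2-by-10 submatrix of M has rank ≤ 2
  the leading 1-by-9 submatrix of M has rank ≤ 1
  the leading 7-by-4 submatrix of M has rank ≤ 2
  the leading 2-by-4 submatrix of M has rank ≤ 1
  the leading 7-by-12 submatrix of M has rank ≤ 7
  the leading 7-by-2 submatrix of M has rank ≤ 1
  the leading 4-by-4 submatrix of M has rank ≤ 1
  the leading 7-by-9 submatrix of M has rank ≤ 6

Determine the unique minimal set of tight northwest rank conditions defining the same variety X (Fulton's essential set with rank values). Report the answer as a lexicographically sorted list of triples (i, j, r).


Rank table r_w(12×12) implied by the 26 constraints:

  i=1: 0 | 0 | 0 | 0 | 0 | 0 | 1 | 1 | 1 | 1 | 1 | 1
  i=2: 0 | 0 | 1 | 1 | 1 | 1 | 2 | 2 | 2 | 2 | 2 | 2
  i=3: 0 | 0 | 1 | 1 | 1 | 2 | 3 | 3 | 3 | 3 | 3 | 3
  i=4: 0 | 0 | 1 | 1 | 2 | 3 | 4 | 4 | 4 | 4 | 4 | 4
  i=5: 1 | 1 | 2 | 2 | 3 | 4 | 5 | 5 | 5 | 5 | 5 | 5
  i=6: 1 | 1 | 2 | 2 | 3 | 4 | 5 | 5 | 5 | 5 | 6 | 6
  i=7: 1 | 1 | 2 | 2 | 3 | 4 | 5 | 6 | 6 | 6 | 7 | 7
  i=8: 1 | 2 | 3 | 3 | 4 | 5 | 6 | 7 | 7 | 7 | 8 | 8
  i=9: 1 | 2 | 3 | 4 | 5 | 6 | 7 | 8 | 8 | 8 | 9 | 9
  i=10: 1 | 2 | 3 | 4 | 5 | 6 | 7 | 8 | 8 | 9 | 10 | 10
  i=11: 1 | 2 | 3 | 4 | 5 | 6 | 7 | 8 | 8 | 9 | 10 | 11
  i=12: 1 | 2 | 3 | 4 | 5 | 6 | 7 | 8 | 9 | 10 | 11 | 12

the unique w with this rank table is (7, 3, 6, 5, 1, 11, 8, 2, 4, 10, 12, 9).

D(w) has 24 cells with 8 SE-corners; essential set:

[(1, 6, 0), (3, 5, 1), (4, 2, 0), (4, 4, 1), (6, 10, 5), (7, 2, 1), (7, 4, 2), (11, 9, 8)]


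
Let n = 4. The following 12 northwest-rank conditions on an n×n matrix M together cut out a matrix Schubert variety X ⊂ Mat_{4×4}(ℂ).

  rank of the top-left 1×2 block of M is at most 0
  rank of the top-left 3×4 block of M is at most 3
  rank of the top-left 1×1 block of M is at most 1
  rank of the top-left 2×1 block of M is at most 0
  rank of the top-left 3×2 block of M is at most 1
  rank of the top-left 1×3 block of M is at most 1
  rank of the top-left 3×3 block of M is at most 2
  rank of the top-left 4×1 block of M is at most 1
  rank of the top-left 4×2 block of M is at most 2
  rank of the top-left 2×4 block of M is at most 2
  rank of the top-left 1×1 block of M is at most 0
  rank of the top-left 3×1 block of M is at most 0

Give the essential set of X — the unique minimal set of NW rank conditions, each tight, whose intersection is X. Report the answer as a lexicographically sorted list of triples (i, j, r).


Computing R[i][j] = min implied NW-rank bound (n=4, 12 conditions):

  0 0 1 1
  0 1 2 2
  0 1 2 3
  1 2 3 4

giving w = (3, 2, 4, 1) via Δ²R.

2 SE-corners of the 4-cell Rothe diagram give Ess(w):

[(1, 2, 0), (3, 1, 0)]
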